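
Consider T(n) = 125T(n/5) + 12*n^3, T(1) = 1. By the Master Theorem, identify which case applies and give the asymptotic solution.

a=125, b=5, f(n)=12*n^3.
log_5(125) = 3, so n^(log_b(a)) = n^3.
f(n) = Theta(n^3), so Case 2 applies.
T(n) = Theta(n^3 log n).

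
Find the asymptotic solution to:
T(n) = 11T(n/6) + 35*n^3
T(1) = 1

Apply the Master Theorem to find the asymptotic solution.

a=11, b=6, f(n)=35*n^3. log_6(11) = 1.338 < 3. Case 3: T(n) = O(n^3).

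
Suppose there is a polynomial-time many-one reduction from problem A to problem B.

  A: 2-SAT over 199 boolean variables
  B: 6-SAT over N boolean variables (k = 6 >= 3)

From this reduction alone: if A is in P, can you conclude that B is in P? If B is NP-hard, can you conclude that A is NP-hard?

A poly-time reduction A <=_p B transfers tractability DOWN (B easy => A easy) and hardness UP (A hard => B hard), not the reverse.
From A in P, the reduction alone does NOT give B in P: any problem in P trivially reduces to SAT, yet SAT is not known to be in P.
From B NP-hard, the reduction alone does NOT give A NP-hard: again, easy problems reduce to hard ones.
(Here in fact A is P and B is NP-complete.)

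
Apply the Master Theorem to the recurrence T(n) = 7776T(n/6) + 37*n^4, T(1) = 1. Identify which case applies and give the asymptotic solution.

a=7776, b=6, f(n)=37*n^4.
log_6(7776) = 5 > 4.
Since f(n) = O(n^4) is polynomially smaller than n^5, Case 1 applies.
T(n) = Theta(n^5).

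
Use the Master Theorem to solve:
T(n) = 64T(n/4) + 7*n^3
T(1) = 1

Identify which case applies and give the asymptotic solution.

a=64, b=4, f(n)=7*n^3.
log_4(64) = 3, so n^(log_b(a)) = n^3.
f(n) = Theta(n^3), so Case 2 applies.
T(n) = Theta(n^3 log n).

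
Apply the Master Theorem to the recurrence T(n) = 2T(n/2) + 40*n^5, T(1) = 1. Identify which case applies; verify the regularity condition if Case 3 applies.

a=2, b=2, f(n)=40*n^5.
log_2(2) = 1 < 5.
f(n) = Omega(n^(1+epsilon)) for some epsilon > 0, so Case 3 is the candidate.
Regularity: a*f(n/b) = 2*40*(n/2)^5 = (2/32)*40*n^5 <= c*f(n) with c = 2/32 < 1. Satisfied.
Case 3: T(n) = Theta(n^5).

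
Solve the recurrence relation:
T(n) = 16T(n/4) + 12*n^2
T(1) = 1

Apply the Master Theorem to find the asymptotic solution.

a=16, b=4, f(n)=12*n^2. log_4(16) = 2. Case 2: T(n) = O(n^2 log n).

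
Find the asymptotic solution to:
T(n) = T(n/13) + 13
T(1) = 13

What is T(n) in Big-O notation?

Each step divides n by 13 and adds 13. After log_13(n) steps, T(n) = O(log n).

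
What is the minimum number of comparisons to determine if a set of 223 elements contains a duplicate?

Determining if 223 elements are all distinct requires Omega(n log n) comparisons in the comparison model. This follows from the element distinctness lower bound.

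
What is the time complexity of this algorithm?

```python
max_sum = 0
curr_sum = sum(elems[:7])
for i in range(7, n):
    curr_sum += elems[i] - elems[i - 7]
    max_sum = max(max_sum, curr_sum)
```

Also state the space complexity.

Time complexity: O(n).
Space complexity: O(1).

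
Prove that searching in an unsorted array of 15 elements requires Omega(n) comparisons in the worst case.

An adversary can always place the target in the last position checked. Until all 15 positions are examined, the target might be in any unchecked position. Therefore 15 comparisons are necessary.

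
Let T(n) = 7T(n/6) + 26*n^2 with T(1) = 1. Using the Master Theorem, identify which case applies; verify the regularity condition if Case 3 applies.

a=7, b=6, f(n)=26*n^2.
log_6(7) = 1.086 < 2.
f(n) = Omega(n^(1.086+epsilon)) for some epsilon > 0, so Case 3 is the candidate.
Regularity: a*f(n/b) = 7*26*(n/6)^2 = (7/36)*26*n^2 <= c*f(n) with c = 7/36 < 1. Satisfied.
Case 3: T(n) = Theta(n^2).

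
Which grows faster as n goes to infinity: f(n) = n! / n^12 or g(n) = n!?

g(n) = n! grows faster: the ratio n!/(n!/n^12) = n^12 -> infinity.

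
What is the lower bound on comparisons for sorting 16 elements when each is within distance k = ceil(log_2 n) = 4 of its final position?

Partition the 16 positions into floor(n/k) blocks of k = 4 consecutive positions; any permutation within a block keeps every element within k of its final position, so there are at least (k!)^(n/k) distinguishable inputs. Lower bound: log_2((k!)^(n/k)) = (n/k) * log_2(k!) = Theta(n log k); with k = ceil(log_2 n), this is Omega(n log log n).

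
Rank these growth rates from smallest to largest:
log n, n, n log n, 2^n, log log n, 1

Ordered by growth rate: 1 < log log n < log n < n < n log n < 2^n.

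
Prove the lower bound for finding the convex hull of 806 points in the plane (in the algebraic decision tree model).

Reduction from sorting: given 806 numbers x_1,...,x_{806}, map x_i to the point (x_i, x_i^2) on the parabola y = x^2. All points are on the convex hull, and walking the hull gives them in sorted x-order. Since sorting requires Omega(n log n), so does planar convex hull.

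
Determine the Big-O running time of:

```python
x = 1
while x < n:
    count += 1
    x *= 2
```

Time complexity: O(log n).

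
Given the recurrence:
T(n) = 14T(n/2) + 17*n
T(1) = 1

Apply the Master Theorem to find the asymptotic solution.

a=14, b=2, f(n)=17*n. log_2(14) = 3.807. Case 1 of Master Theorem: T(n) = O(n^3.807).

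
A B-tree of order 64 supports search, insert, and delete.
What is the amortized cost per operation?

B-tree of order 64 has height O(log_64 n). Each operation traverses the tree height. Splits during insert and merges during delete are O(1) each and occur at most once per level. Total cost per operation: O(log_64 n).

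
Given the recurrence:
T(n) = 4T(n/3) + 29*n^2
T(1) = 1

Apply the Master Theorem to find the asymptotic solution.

a=4, b=3, f(n)=29*n^2. log_3(4) = 1.262 < 2. Case 3: T(n) = O(n^2).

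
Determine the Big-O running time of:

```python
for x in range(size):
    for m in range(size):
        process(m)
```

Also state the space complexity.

Time complexity: O(n^2).
Space complexity: O(1).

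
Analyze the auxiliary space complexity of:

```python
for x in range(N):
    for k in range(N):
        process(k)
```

Space complexity: O(1).
Only a constant amount of auxiliary storage is used; nothing grows with n.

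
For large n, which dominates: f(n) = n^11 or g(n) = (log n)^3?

f(n) = n^11 grows faster: any positive polynomial dominates any polylog.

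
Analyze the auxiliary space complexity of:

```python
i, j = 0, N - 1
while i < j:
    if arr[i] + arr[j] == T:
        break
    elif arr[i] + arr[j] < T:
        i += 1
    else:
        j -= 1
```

Space complexity: O(1).
Only a constant amount of auxiliary storage is used; nothing grows with n.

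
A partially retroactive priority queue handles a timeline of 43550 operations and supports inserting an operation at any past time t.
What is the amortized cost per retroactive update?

Partially retroactive priority queues (Demaine-Iacono-Langerman) allow updates at past times with queries only at the present. With a balanced BST over the m = 43550 timeline events tracking bridges, each retroactive insert or delete is O(log m) amortized.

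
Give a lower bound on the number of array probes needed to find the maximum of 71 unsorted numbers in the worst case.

Adversary: any unprobed cell could hold a value larger than everything seen so far. If fewer than 71 cells are probed, the adversary places the max in an unprobed cell. So all 71 cells must be examined; together with 71-1 comparisons this is tight.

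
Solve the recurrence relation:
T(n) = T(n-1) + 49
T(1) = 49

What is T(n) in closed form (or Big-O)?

Unrolling: T(n) = T(n-1) + 49 = T(n-2) + 2*49 = ... = T(1) + (n-1)*49 = 49 + (n-1)*49 = 49n.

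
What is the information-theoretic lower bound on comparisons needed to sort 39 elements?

There are 39! = 20397882081197443358640281739902897356800000000 possible orderings. Each comparison gives 1 bit. We need at least ceil(log_2(20397882081197443358640281739902897356800000000)) = 154 comparisons.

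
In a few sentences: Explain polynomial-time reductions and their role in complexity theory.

A poly-time reduction from A to B transforms any instance of A into an instance of B in polynomial time. If A reduces to B and B is in P, then A is in P. If A is NP-hard and A reduces to B, then B is NP-hard. Reductions transfer hardness upward and tractability downward.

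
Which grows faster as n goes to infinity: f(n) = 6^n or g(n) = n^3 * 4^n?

f(n) = 6^n grows faster: 6^n / (n^3 4^n) = (6/4)^n / n^3 -> infinity since 6/4 > 1.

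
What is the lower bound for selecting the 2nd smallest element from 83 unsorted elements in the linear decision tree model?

Selecting the 2nd smallest of 83 elements requires Omega(n) comparisons. Every element must be compared at least once. The BFPRT algorithm achieves O(n), making this tight.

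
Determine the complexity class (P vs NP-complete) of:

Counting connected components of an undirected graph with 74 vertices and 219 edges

This problem is in P: BFS/DFS visits each vertex and edge once: O(V+E).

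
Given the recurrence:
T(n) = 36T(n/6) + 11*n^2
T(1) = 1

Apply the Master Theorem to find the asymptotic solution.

a=36, b=6, f(n)=11*n^2. log_6(36) = 2. Case 2: T(n) = O(n^2 log n).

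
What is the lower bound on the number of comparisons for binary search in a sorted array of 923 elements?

With 923 possible positions, we need at least ceil(log_2(923)) = 10 comparisons. Each comparison splits the remaining candidates by at most half.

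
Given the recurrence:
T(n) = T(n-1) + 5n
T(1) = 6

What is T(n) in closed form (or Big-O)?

Unrolling: T(n) = 6 + 5*(2 + 3 + ... + n) = 6 + 5*(n(n+1)/2 - 1) = O(n^2).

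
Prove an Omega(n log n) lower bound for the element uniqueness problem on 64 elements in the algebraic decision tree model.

In the algebraic decision tree model, element uniqueness on 64 elements is equivalent to determining which cell of an arrangement of C(64,2) = 2016 hyperplanes x_i = x_j contains the input point. Ben-Or's theorem shows this requires Omega(n log n).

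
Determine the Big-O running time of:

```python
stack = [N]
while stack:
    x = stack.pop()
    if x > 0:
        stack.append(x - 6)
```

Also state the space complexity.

Time complexity: O(n).
Space complexity: O(1).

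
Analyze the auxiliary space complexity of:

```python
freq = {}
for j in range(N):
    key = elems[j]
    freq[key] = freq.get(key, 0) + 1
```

Space complexity: O(n).
Auxiliary storage grows linearly with the input size n in the worst case.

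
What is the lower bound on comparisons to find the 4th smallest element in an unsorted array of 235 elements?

Finding the 4th smallest of 235 elements requires Omega(n) comparisons. Every element must participate in at least one comparison; otherwise it could be the 4th smallest.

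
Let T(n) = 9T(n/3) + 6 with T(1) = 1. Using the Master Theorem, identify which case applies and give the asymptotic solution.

a=9, b=3, f(n)=6.
log_3(9) = 2 > 0.
Since f(n) = O(n^0) is polynomially smaller than n^2, Case 1 applies.
T(n) = Theta(n^2).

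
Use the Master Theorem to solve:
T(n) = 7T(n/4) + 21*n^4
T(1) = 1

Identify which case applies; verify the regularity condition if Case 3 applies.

a=7, b=4, f(n)=21*n^4.
log_4(7) = 1.404 < 4.
f(n) = Omega(n^(1.404+epsilon)) for some epsilon > 0, so Case 3 is the candidate.
Regularity: a*f(n/b) = 7*21*(n/4)^4 = (7/256)*21*n^4 <= c*f(n) with c = 7/256 < 1. Satisfied.
Case 3: T(n) = Theta(n^4).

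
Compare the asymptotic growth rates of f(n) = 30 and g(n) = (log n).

g(n) = (log n) grows faster: any unbounded function dominates a constant.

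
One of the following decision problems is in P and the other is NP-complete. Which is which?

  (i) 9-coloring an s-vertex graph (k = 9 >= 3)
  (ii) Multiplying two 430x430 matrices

(i) is NP-complete: graph k-coloring for k>=3 is NP-complete by reduction from 3-SAT.
(ii) is P: the schoolbook algorithm runs in O(n^3).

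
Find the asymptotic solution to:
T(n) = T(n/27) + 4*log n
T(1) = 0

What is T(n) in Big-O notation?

Each of the log_27(n) levels adds O(log n). T(n) = O(log^2 n).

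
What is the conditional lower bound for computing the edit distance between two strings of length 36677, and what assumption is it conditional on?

Under SETH (the Strong Exponential Time Hypothesis), edit distance on length-36677 strings cannot be computed in O(n^(2-epsilon)) time for any epsilon > 0 (Backurs-Indyk). The reduction is from CNF-SAT via the orthogonal vectors problem.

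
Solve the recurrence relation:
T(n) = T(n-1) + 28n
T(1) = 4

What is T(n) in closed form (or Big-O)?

Unrolling: T(n) = 4 + 28*(2 + 3 + ... + n) = 4 + 28*(n(n+1)/2 - 1) = O(n^2).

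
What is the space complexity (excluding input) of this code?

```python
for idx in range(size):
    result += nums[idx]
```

Space complexity: O(1).
Only a constant amount of auxiliary storage is used; nothing grows with n.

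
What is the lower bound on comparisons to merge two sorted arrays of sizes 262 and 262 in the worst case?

Adversary: with |262 - 262| <= 1 the inputs can be fully interleaved so that every adjacent pair in the merged output comes from different arrays. Then each of the 523 adjacent pairs must be directly compared, or the algorithm cannot determine their relative order. Standard merge meets this bound.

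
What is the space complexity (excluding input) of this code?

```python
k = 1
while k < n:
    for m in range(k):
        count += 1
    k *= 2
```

Space complexity: O(1).
Only a constant amount of auxiliary storage is used; nothing grows with n.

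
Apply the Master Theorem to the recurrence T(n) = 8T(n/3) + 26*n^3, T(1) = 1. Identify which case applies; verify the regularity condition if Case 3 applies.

a=8, b=3, f(n)=26*n^3.
log_3(8) = 1.893 < 3.
f(n) = Omega(n^(1.893+epsilon)) for some epsilon > 0, so Case 3 is the candidate.
Regularity: a*f(n/b) = 8*26*(n/3)^3 = (8/27)*26*n^3 <= c*f(n) with c = 8/27 < 1. Satisfied.
Case 3: T(n) = Theta(n^3).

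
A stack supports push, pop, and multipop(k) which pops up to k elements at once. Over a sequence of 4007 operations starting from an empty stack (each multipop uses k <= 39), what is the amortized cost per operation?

Each element is pushed exactly once and popped at most once (whether by pop or as part of a multipop). So the total number of individual pops over the whole sequence is at most the number of pushes, which is at most 4007. Total work <= 2 * 4007, hence O(1) amortized per operation.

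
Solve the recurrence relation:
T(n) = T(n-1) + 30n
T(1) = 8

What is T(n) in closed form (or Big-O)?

Unrolling: T(n) = 8 + 30*(2 + 3 + ... + n) = 8 + 30*(n(n+1)/2 - 1) = O(n^2).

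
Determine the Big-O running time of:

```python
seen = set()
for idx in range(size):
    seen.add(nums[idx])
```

Time complexity: O(n).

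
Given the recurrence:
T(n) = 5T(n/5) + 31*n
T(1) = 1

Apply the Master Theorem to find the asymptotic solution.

a=5, b=5, f(n)=31*n. log_5(5) = 1. Case 2: T(n) = O(n log n).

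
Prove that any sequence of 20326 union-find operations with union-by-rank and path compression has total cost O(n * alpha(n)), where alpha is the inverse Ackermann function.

Using Tarjan's analysis with rank-based potential function. Union-by-rank keeps tree height O(log n). Path compression flattens paths during find. For n = 20326 operations, total cost is O(n * alpha(n)), effectively O(n) since alpha grows incredibly slowly.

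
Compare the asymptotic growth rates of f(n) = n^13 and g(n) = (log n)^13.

f(n) = n^13 grows faster: any positive polynomial dominates any polylog.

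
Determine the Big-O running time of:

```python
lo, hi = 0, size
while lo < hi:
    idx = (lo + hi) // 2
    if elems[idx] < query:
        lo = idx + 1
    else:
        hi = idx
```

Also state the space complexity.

Time complexity: O(log n).
Space complexity: O(1).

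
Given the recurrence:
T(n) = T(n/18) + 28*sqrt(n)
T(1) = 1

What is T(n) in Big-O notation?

Each level contributes sqrt(n/18^k). Geometric series with ratio 1/sqrt(18) < 1 sums to O(sqrt(n)).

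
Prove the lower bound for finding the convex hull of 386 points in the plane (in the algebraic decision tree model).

Reduction from sorting: given 386 numbers x_1,...,x_{386}, map x_i to the point (x_i, x_i^2) on the parabola y = x^2. All points are on the convex hull, and walking the hull gives them in sorted x-order. Since sorting requires Omega(n log n), so does planar convex hull.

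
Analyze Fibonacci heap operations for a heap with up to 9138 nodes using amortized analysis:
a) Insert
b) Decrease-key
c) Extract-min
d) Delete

Fibonacci heaps use lazy consolidation. Potential function Phi = t + 2m (t = number of trees, m = marked nodes).
- Insert: O(1) actual, Delta Phi = +1 (one new tree) => O(1) amortized.
- Decrease-key: with c cascading cuts, actual cost is O(c); Delta Phi <= c - 2(c-1) + 2 = 4 - c (c new trees; >= c-1 marks cleared; <= 1 new mark). Amortized O(c) + (4 - c) = O(1).
- Extract-min: O(D(n) + t) actual; consolidation drops t to <= D(n)+1, so Delta Phi pays for the t term. D(n) = O(log n) for n = 9138 => O(log n) amortized.
- Delete: decrease-key to -inf then extract-min = O(log n).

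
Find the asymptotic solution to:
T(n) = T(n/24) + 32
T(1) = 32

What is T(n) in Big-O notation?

Each step divides n by 24 and adds 32. After log_24(n) steps, T(n) = O(log n).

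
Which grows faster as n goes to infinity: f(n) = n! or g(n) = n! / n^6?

f(n) = n! grows faster: the ratio n!/(n!/n^6) = n^6 -> infinity.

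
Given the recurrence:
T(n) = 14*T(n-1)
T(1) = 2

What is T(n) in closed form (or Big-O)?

Each step multiplies by 14. T(n) = T(1)*14^(n-1) = 2*14^(n-1).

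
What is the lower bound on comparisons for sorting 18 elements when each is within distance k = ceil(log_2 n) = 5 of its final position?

Partition the 18 positions into floor(n/k) blocks of k = 5 consecutive positions; any permutation within a block keeps every element within k of its final position, so there are at least (k!)^(n/k) distinguishable inputs. Lower bound: log_2((k!)^(n/k)) = (n/k) * log_2(k!) = Theta(n log k); with k = ceil(log_2 n), this is Omega(n log log n).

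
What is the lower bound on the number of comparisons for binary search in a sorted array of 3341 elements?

With 3341 possible positions, we need at least ceil(log_2(3341)) = 12 comparisons. Each comparison splits the remaining candidates by at most half.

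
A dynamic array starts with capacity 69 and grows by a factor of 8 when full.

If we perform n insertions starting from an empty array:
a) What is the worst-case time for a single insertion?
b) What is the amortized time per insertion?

(a) Worst-case single insertion: O(n) -- when the array is full at capacity c, the resize copies all c elements, and c can be Theta(n).
(b) Resizes happen at sizes 69, 552, 4416, ... Total copy cost for n insertions: 69 + 552 + ... = O(n) (geometric series with ratio 1/8). Amortized cost per insertion: O(n)/n = O(1).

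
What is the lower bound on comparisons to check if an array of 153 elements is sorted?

To verify 153 elements are sorted, we must compare each consecutive pair. Skipping any pair allows an adversary to swap them. Therefore 152 comparisons are necessary and sufficient.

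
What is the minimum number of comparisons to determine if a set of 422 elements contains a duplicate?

Determining if 422 elements are all distinct requires Omega(n log n) comparisons in the comparison model. This follows from the element distinctness lower bound.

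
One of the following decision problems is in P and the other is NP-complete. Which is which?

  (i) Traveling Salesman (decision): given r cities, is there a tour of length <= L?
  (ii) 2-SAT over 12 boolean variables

(i) is NP-complete: reduces from Hamiltonian Cycle.
(ii) is P: 2-SAT is solvable in linear time via implication-graph SCCs.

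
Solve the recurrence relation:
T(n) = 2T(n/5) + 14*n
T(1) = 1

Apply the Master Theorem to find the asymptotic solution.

a=2, b=5, f(n)=14*n. log_5(2) = 0.4307 < 1. Case 3: T(n) = O(n).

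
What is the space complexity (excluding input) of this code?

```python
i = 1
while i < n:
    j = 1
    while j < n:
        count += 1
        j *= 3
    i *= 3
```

Space complexity: O(1).
Only a constant amount of auxiliary storage is used; nothing grows with n.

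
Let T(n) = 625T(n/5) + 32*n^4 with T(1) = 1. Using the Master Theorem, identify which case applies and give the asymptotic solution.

a=625, b=5, f(n)=32*n^4.
log_5(625) = 4, so n^(log_b(a)) = n^4.
f(n) = Theta(n^4), so Case 2 applies.
T(n) = Theta(n^4 log n).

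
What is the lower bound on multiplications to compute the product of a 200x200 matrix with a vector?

A 200x200 matrix-vector product has 200 inner products of length 200. Output depends on all 200^2 = 40000 matrix entries. At least 40000 multiplications needed.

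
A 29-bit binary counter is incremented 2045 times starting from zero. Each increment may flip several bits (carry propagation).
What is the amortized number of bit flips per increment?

Bit i flips on every 2^i-th increment, so over 2045 increments bit i flips floor(2045/2^i) times. Summing over i: total flips < 2 * 2045. Amortized: < 2 = O(1) per increment.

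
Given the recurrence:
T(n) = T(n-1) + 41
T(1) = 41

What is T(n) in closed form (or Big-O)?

Unrolling: T(n) = T(n-1) + 41 = T(n-2) + 2*41 = ... = T(1) + (n-1)*41 = 41 + (n-1)*41 = 41n.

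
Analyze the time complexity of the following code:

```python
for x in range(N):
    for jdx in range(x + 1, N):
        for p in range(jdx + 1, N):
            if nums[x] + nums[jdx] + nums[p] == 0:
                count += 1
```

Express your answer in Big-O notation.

Time complexity: O(n^3).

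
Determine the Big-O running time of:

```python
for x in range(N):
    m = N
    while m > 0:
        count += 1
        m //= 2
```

Time complexity: O(n log n).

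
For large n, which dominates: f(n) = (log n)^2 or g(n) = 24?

f(n) = (log n)^2 grows faster: any unbounded function dominates a constant.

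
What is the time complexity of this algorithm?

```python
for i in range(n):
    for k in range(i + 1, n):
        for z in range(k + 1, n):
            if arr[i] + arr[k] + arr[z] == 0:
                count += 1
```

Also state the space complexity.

Time complexity: O(n^3).
Space complexity: O(1).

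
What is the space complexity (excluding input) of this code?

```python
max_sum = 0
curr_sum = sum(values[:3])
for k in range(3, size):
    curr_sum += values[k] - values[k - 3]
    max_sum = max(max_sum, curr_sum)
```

Space complexity: O(1).
Only a constant amount of auxiliary storage is used; nothing grows with n.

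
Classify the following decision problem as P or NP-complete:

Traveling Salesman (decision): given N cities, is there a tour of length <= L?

This problem is NP-complete: reduces from Hamiltonian Cycle.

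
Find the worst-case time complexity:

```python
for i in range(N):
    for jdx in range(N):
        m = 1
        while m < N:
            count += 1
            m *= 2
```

Time complexity: O(n^2 log n).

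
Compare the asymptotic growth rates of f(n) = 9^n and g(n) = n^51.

f(n) = 9^n grows faster: any exponential with base > 1 dominates every polynomial.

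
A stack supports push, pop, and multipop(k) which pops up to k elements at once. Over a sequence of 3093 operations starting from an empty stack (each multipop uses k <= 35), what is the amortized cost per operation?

Each element is pushed exactly once and popped at most once (whether by pop or as part of a multipop). So the total number of individual pops over the whole sequence is at most the number of pushes, which is at most 3093. Total work <= 2 * 3093, hence O(1) amortized per operation.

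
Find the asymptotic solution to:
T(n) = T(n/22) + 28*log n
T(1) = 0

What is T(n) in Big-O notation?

Each of the log_22(n) levels adds O(log n). T(n) = O(log^2 n).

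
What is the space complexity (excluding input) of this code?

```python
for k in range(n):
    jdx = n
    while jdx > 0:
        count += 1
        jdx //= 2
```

Space complexity: O(1).
Only a constant amount of auxiliary storage is used; nothing grows with n.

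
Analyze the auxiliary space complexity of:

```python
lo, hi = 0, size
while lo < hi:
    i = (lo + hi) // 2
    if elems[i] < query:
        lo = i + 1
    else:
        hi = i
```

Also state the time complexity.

Space complexity: O(1).
Only a constant amount of auxiliary storage is used; nothing grows with n.
Time complexity: O(log n).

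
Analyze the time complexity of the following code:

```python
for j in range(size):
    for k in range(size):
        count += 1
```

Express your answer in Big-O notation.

Time complexity: O(n^2).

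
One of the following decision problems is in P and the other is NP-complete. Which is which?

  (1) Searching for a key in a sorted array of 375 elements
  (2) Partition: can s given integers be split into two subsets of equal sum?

(1) is P: binary search runs in O(log n).
(2) is NP-complete: Subset Sum reduces to it (one of Karp's 21 NP-complete problems).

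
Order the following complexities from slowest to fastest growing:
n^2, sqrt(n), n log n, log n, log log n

Ordered by growth rate: log log n < log n < sqrt(n) < n log n < n^2.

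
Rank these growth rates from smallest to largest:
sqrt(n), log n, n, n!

Ordered by growth rate: log n < sqrt(n) < n < n!.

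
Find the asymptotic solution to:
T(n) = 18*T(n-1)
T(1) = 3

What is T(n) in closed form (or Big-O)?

Each step multiplies by 18. T(n) = T(1)*18^(n-1) = 3*18^(n-1).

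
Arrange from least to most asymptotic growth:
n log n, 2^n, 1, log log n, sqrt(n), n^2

Ordered by growth rate: 1 < log log n < sqrt(n) < n log n < n^2 < 2^n.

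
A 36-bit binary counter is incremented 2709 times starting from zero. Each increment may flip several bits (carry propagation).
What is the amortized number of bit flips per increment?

Bit i flips on every 2^i-th increment, so over 2709 increments bit i flips floor(2709/2^i) times. Summing over i: total flips < 2 * 2709. Amortized: < 2 = O(1) per increment.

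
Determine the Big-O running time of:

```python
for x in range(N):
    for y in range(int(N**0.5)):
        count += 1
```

Time complexity: O(n * sqrt(n)).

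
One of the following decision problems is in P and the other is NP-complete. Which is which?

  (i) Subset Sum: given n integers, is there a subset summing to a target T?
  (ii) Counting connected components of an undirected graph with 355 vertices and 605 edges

(i) is NP-complete: one of Karp's 21 NP-complete problems.
(ii) is P: BFS/DFS visits each vertex and edge once: O(V+E).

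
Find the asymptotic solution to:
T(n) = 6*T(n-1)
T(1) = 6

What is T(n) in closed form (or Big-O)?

Each step multiplies by 6. T(n) = T(1)*6^(n-1) = 6*6^(n-1).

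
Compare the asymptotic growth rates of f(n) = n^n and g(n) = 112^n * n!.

g(n) = 112^n * n! grows faster: by Stirling n! ~ sqrt(2 pi n)(n/e)^n, so 112^n n! / n^n ~ (112/e)^n sqrt(2 pi n) -> infinity since 112/e > 1.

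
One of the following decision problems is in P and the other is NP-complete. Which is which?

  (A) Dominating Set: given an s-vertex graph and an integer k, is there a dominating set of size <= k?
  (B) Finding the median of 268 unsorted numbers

(A) is NP-complete: reduces from Set Cover (with k part of the input).
(B) is P: linear-time selection (median-of-medians) runs in O(n).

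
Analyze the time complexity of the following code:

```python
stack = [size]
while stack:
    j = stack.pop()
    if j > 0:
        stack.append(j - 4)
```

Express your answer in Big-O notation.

Time complexity: O(n).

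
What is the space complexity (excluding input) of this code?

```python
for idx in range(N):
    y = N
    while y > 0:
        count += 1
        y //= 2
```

Space complexity: O(1).
Only a constant amount of auxiliary storage is used; nothing grows with n.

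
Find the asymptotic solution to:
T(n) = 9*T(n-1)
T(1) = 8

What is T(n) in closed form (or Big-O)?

Each step multiplies by 9. T(n) = T(1)*9^(n-1) = 8*9^(n-1).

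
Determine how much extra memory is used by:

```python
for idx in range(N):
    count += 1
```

Space complexity: O(1).
Only a constant amount of auxiliary storage is used; nothing grows with n.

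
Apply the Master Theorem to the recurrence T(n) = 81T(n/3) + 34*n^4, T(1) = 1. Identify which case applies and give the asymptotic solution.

a=81, b=3, f(n)=34*n^4.
log_3(81) = 4, so n^(log_b(a)) = n^4.
f(n) = Theta(n^4), so Case 2 applies.
T(n) = Theta(n^4 log n).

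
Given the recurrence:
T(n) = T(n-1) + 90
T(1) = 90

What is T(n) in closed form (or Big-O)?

Unrolling: T(n) = T(n-1) + 90 = T(n-2) + 2*90 = ... = T(1) + (n-1)*90 = 90 + (n-1)*90 = 90n.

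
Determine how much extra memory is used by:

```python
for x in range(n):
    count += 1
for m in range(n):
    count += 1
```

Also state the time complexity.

Space complexity: O(1).
Only a constant amount of auxiliary storage is used; nothing grows with n.
Time complexity: O(n).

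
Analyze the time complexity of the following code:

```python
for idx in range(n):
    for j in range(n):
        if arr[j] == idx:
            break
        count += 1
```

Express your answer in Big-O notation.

Time complexity: O(n^2).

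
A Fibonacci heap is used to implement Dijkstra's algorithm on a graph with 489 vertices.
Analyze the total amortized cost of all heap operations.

Dijkstra performs 489 insert, 489 extract-min, and at most E decrease-key operations. With Fibonacci heap: insert O(1) amortized, extract-min O(log n) amortized, decrease-key O(1) amortized. Total with n = 489: O(n * 1 + n * log n + E * 1) = O(n log n + E).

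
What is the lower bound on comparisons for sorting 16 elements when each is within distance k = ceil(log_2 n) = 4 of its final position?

Partition the 16 positions into floor(n/k) blocks of k = 4 consecutive positions; any permutation within a block keeps every element within k of its final position, so there are at least (k!)^(n/k) distinguishable inputs. Lower bound: log_2((k!)^(n/k)) = (n/k) * log_2(k!) = Theta(n log k); with k = ceil(log_2 n), this is Omega(n log log n).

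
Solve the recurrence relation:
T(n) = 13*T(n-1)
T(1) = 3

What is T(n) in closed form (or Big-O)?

Each step multiplies by 13. T(n) = T(1)*13^(n-1) = 3*13^(n-1).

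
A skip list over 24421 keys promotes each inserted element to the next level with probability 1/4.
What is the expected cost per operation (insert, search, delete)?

Expected number of levels is O(log_4(24421)) = O(log n). A search visits O(1) expected nodes per level over O(log n) levels. Insert/delete are a search plus O(1) pointer updates per level. Expected O(log n) per operation.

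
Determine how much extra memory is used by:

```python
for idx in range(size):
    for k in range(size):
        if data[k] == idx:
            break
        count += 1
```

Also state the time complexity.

Space complexity: O(1).
Only a constant amount of auxiliary storage is used; nothing grows with n.
Time complexity: O(n^2).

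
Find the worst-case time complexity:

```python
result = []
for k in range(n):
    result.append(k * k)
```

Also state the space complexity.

Time complexity: O(n).
Space complexity: O(n).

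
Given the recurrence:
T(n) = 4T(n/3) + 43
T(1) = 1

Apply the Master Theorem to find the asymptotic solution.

a=4, b=3, f(n)=43. log_3(4) = 1.262. Case 1 of Master Theorem: T(n) = O(n^1.262).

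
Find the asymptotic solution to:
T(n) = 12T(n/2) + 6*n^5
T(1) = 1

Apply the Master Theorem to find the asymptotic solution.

a=12, b=2, f(n)=6*n^5. log_2(12) = 3.585 < 5. Case 3: T(n) = O(n^5).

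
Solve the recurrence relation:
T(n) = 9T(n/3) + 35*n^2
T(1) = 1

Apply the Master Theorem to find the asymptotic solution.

a=9, b=3, f(n)=35*n^2. log_3(9) = 2. Case 2: T(n) = O(n^2 log n).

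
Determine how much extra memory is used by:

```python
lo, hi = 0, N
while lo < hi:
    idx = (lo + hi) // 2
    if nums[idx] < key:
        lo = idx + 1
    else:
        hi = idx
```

Space complexity: O(1).
Only a constant amount of auxiliary storage is used; nothing grows with n.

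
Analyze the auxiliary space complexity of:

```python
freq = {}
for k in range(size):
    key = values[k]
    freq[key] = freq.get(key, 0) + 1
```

Space complexity: O(n).
Auxiliary storage grows linearly with the input size n in the worst case.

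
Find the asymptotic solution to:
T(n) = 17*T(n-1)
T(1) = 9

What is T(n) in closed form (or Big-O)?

Each step multiplies by 17. T(n) = T(1)*17^(n-1) = 9*17^(n-1).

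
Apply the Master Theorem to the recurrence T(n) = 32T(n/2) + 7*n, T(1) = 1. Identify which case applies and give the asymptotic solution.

a=32, b=2, f(n)=7*n.
log_2(32) = 5 > 1.
Since f(n) = O(n^1) is polynomially smaller than n^5, Case 1 applies.
T(n) = Theta(n^5).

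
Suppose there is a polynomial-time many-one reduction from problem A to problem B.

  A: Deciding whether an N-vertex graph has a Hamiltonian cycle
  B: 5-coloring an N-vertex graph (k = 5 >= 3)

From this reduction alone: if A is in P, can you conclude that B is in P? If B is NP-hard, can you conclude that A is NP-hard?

A poly-time reduction A <=_p B transfers tractability DOWN (B easy => A easy) and hardness UP (A hard => B hard), not the reverse.
From A in P, the reduction alone does NOT give B in P: any problem in P trivially reduces to SAT, yet SAT is not known to be in P.
From B NP-hard, the reduction alone does NOT give A NP-hard: again, easy problems reduce to hard ones.
(Here in fact A is NP-complete and B is NP-complete.)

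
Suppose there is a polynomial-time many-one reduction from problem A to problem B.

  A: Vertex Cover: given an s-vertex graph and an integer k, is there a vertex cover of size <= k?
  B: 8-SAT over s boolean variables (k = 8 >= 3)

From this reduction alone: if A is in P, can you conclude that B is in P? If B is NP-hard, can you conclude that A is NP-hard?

A poly-time reduction A <=_p B transfers tractability DOWN (B easy => A easy) and hardness UP (A hard => B hard), not the reverse.
From A in P, the reduction alone does NOT give B in P: any problem in P trivially reduces to SAT, yet SAT is not known to be in P.
From B NP-hard, the reduction alone does NOT give A NP-hard: again, easy problems reduce to hard ones.
(Here in fact A is NP-complete and B is NP-complete.)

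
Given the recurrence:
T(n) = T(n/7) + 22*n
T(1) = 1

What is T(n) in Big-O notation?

Geometric series: 22*n*(1 + 1/7 + 1/7^2 + ...) = O(n). T(n) = O(n).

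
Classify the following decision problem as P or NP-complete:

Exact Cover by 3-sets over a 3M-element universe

This problem is NP-complete: one of Karp's 21 NP-complete problems.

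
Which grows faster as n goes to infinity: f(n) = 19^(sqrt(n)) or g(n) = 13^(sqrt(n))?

f(n) = 19^(sqrt(n)) grows faster: ratio is (19/13)^(sqrt(n)) -> infinity since 19/13 > 1.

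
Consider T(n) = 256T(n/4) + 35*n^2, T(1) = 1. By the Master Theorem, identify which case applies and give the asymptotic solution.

a=256, b=4, f(n)=35*n^2.
log_4(256) = 4 > 2.
Since f(n) = O(n^2) is polynomially smaller than n^4, Case 1 applies.
T(n) = Theta(n^4).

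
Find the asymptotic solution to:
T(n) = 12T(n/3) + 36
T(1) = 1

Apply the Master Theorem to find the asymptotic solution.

a=12, b=3, f(n)=36. log_3(12) = 2.262. Case 1 of Master Theorem: T(n) = O(n^2.262).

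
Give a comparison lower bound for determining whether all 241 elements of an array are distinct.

In the algebraic decision-tree model, the YES region for element distinctness on 241 elements has 241! connected components (one per ordering). Ben-Or's theorem then gives a lower bound of Omega(log(n!)) = Omega(n log n).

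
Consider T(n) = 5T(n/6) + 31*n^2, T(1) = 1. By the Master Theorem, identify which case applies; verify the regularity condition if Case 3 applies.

a=5, b=6, f(n)=31*n^2.
log_6(5) = 0.8982 < 2.
f(n) = Omega(n^(0.8982+epsilon)) for some epsilon > 0, so Case 3 is the candidate.
Regularity: a*f(n/b) = 5*31*(n/6)^2 = (5/36)*31*n^2 <= c*f(n) with c = 5/36 < 1. Satisfied.
Case 3: T(n) = Theta(n^2).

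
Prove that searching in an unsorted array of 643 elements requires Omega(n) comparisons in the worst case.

An adversary can always place the target in the last position checked. Until all 643 positions are examined, the target might be in any unchecked position. Therefore 643 comparisons are necessary.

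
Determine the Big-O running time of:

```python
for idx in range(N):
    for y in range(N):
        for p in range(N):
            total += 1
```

Time complexity: O(n^3).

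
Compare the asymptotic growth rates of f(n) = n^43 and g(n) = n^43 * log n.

g(n) = n^43 * log n grows faster: extra log n factor -> infinity.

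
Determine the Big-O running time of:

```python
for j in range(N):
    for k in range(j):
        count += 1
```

Time complexity: O(n^2).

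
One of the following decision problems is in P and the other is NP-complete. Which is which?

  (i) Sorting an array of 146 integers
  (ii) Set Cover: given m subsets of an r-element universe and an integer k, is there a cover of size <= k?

(i) is P: merge sort runs in O(n log n).
(ii) is NP-complete: one of Karp's 21 NP-complete problems (with k part of the input).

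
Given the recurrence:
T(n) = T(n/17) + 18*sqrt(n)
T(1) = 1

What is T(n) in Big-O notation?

Each level contributes sqrt(n/17^k). Geometric series with ratio 1/sqrt(17) < 1 sums to O(sqrt(n)).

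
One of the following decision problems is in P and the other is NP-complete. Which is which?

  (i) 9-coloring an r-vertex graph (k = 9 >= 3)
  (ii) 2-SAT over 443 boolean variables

(i) is NP-complete: graph k-coloring for k>=3 is NP-complete by reduction from 3-SAT.
(ii) is P: 2-SAT is solvable in linear time via implication-graph SCCs.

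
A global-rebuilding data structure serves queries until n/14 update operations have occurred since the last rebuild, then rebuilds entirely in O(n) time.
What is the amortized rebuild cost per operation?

The O(n) rebuild is triggered by n/14 operations, so each contributes O(n)/(n/14) = O(14) = O(1) to the rebuild cost.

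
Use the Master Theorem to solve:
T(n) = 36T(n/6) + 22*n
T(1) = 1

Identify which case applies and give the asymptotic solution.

a=36, b=6, f(n)=22*n.
log_6(36) = 2 > 1.
Since f(n) = O(n^1) is polynomially smaller than n^2, Case 1 applies.
T(n) = Theta(n^2).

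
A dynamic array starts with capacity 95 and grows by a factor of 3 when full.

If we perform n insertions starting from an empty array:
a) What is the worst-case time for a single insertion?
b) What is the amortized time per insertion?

(a) Worst-case single insertion: O(n) -- when the array is full at capacity c, the resize copies all c elements, and c can be Theta(n).
(b) Resizes happen at sizes 95, 285, 855, ... Total copy cost for n insertions: 95 + 285 + ... = O(n) (geometric series with ratio 1/3). Amortized cost per insertion: O(n)/n = O(1).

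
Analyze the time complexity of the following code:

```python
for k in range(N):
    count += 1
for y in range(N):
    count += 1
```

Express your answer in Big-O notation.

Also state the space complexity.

Time complexity: O(n).
Space complexity: O(1).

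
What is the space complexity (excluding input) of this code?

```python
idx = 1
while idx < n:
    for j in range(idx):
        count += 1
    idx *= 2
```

Space complexity: O(1).
Only a constant amount of auxiliary storage is used; nothing grows with n.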